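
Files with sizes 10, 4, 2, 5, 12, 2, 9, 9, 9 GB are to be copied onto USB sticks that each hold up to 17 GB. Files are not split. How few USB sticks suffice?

5

Total = 12 + 10 + 9 + 9 + 9 + 5 + 4 + 2 + 2 = 62 GB.
Lower bound: ⌈62/17⌉ = 4 USB sticks.
Also, 5 files each exceed 17/2 GB, and no two of those can share a USB stick, so at least 5 USB sticks are needed.
A packing using 5 USB sticks:
  USB stick 1: 12 + 5 = 17
  USB stick 2: 10 + 4 + 2 = 16
  USB stick 3: 9 + 2 = 11
  USB stick 4: 9 = 9
  USB stick 5: 9 = 9
This matches the lower bound, so 5 is optimal.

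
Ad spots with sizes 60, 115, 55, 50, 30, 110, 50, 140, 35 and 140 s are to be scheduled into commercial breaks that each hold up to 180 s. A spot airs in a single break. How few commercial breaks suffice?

Total = 140 + 140 + 115 + 110 + 60 + 55 + 50 + 50 + 35 + 30 = 785 s.
Lower bound: ⌈785/180⌉ = 5 commercial breaks.
A packing using 5 commercial breaks:
  break 1: 140 + 35 = 175
  break 2: 140 + 30 = 170
  break 3: 115 + 60 = 175
  break 4: 110 + 55 = 165
  break 5: 50 + 50 = 100
This matches the lower bound, so 5 is optimal.

5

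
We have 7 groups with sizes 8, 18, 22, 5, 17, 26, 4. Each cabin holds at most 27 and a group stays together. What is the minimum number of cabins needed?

Total = 26 + 22 + 18 + 17 + 8 + 5 + 4 = 100.
Lower bound: ⌈100/27⌉ = 4 cabins.
A packing using 4 cabins:
  cabin 1: 26 = 26
  cabin 2: 22 + 5 = 27
  cabin 3: 18 + 8 = 26
  cabin 4: 17 + 4 = 21
This matches the lower bound, so 4 is optimal.

4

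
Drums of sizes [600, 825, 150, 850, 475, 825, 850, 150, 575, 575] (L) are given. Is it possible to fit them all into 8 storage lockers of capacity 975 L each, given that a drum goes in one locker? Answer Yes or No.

A valid assignment using 8 storage lockers:
  locker 1: 850 = 850
  locker 2: 850 = 850
  locker 3: 825 + 150 = 975
  locker 4: 825 + 150 = 975
  locker 5: 600 = 600
  locker 6: 575 = 575
  locker 7: 575 = 575
  locker 8: 475 = 475
Every load is within 975 L, so 8 storage lockers suffice.

Yes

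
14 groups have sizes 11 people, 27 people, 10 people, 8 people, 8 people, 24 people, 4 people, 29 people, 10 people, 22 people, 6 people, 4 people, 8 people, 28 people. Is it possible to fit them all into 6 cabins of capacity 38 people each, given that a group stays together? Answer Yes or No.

A valid assignment using 6 cabins:
  cabin 1: 29 + 8 = 37
  cabin 2: 28 + 10 = 38
  cabin 3: 27 + 11 = 38
  cabin 4: 24 + 10 + 4 = 38
  cabin 5: 22 + 8 + 8 = 38
  cabin 6: 6 + 4 = 10
Every load is within 38 people, so 6 cabins suffice.

Yes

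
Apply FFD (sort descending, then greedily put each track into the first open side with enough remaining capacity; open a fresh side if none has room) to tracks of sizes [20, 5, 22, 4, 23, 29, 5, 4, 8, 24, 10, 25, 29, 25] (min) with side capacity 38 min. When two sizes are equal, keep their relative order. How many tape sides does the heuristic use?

8

Sorted descending: 29, 29, 25, 25, 24, 23, 22, 20, 10, 8, 5, 5, 4, 4.
  29 → side 1 (new)  [load 29/38]
  29 → side 2 (new)  [load 29/38]
  25 → side 3 (new)  [load 25/38]
  25 → side 4 (new)  [load 25/38]
  24 → side 5 (new)  [load 24/38]
  23 → side 6 (new)  [load 23/38]
  22 → side 7 (new)  [load 22/38]
  20 → side 8 (new)  [load 20/38]
  10 → side 3  [load 35/38]
  8 → side 1  [load 37/38]
  5 → side 2  [load 34/38]
  5 → side 4  [load 30/38]
  4 → side 2  [load 38/38]
  4 → side 4  [load 34/38]
8 tape sides opened.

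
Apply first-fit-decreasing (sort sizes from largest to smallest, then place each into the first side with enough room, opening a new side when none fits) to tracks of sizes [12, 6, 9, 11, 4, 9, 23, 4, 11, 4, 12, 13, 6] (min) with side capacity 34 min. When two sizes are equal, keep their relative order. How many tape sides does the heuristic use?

Sorted descending: 23, 13, 12, 12, 11, 11, 9, 9, 6, 6, 4, 4, 4.
  23 → side 1 (new)  [load 23/34]
  13 → side 2 (new)  [load 13/34]
  12 → side 2  [load 25/34]
  12 → side 3 (new)  [load 12/34]
  11 → side 1  [load 34/34]
  11 → side 3  [load 23/34]
  9 → side 2  [load 34/34]
  9 → side 3  [load 32/34]
  6 → side 4 (new)  [load 6/34]
  6 → side 4  [load 12/34]
  4 → side 4  [load 16/34]
  4 → side 4  [load 20/34]
  4 → side 4  [load 24/34]
4 tape sides opened.

4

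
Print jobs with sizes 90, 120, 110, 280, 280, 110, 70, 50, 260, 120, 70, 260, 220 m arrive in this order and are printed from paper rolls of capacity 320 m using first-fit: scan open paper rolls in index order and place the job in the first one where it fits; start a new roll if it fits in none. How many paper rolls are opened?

  90 → roll 1 (new)  [load 90/320]
  120 → roll 1  [load 210/320]
  110 → roll 1  [load 320/320]
  280 → roll 2 (new)  [load 280/320]
  280 → roll 3 (new)  [load 280/320]
  110 → roll 4 (new)  [load 110/320]
  70 → roll 4  [load 180/320]
  50 → roll 4  [load 230/320]
  260 → roll 5 (new)  [load 260/320]
  120 → roll 6 (new)  [load 120/320]
  70 → roll 4  [load 300/320]
  260 → roll 7 (new)  [load 260/320]
  220 → roll 8 (new)  [load 220/320]
8 paper rolls opened.

8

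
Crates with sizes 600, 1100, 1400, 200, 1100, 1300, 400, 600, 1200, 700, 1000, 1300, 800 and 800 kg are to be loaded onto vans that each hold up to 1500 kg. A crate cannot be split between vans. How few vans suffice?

Total = 1400 + 1300 + 1300 + 1200 + 1100 + 1100 + 1000 + 800 + 800 + 700 + 600 + 600 + 400 + 200 = 12500 kg.
Lower bound: ⌈12500/1500⌉ = 9 vans.
A packing using 10 vans:
  van 1: 1400 = 1400
  van 2: 1300 + 200 = 1500
  van 3: 1300 = 1300
  van 4: 1200 = 1200
  van 5: 1100 + 400 = 1500
  van 6: 1100 = 1100
  van 7: 1000 = 1000
  van 8: 800 + 700 = 1500
  van 9: 800 + 600 = 1400
  van 10: 600 = 600
No arrangement into 9 vans stays within capacity, so 10 is optimal.

10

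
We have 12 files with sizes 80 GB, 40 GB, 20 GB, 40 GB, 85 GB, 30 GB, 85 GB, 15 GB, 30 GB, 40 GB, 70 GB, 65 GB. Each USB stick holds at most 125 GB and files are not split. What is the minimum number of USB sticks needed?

5

Total = 85 + 85 + 80 + 70 + 65 + 40 + 40 + 40 + 30 + 30 + 20 + 15 = 600 GB.
Lower bound: ⌈600/125⌉ = 5 USB sticks.
A packing using 5 USB sticks:
  USB stick 1: 85 + 40 = 125
  USB stick 2: 85 + 40 = 125
  USB stick 3: 80 + 40 = 120
  USB stick 4: 70 + 30 + 20 = 120
  USB stick 5: 65 + 30 + 15 = 110
This matches the lower bound, so 5 is optimal.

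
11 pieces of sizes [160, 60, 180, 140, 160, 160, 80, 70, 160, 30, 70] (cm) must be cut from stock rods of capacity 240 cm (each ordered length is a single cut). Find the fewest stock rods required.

6

Total = 180 + 160 + 160 + 160 + 160 + 140 + 80 + 70 + 70 + 60 + 30 = 1270 cm.
Lower bound: ⌈1270/240⌉ = 6 stock rods.
A packing using 6 stock rods:
  stock rod 1: 180 + 60 = 240
  stock rod 2: 160 + 80 = 240
  stock rod 3: 160 + 70 = 230
  stock rod 4: 160 + 70 = 230
  stock rod 5: 160 + 30 = 190
  stock rod 6: 140 = 140
This matches the lower bound, so 6 is optimal.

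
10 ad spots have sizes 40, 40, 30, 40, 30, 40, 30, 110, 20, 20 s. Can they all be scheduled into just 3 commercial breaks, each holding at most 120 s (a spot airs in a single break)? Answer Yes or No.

Total = 400 s; ⌈400/120⌉ = 4.
At least 4 commercial breaks are required, but only 3 are allowed.

No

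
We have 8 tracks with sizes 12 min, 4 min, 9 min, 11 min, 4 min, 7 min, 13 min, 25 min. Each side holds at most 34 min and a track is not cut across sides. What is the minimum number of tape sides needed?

Total = 25 + 13 + 12 + 11 + 9 + 7 + 4 + 4 = 85 min.
Lower bound: ⌈85/34⌉ = 3 tape sides.
A packing using 3 tape sides:
  side 1: 25 + 9 = 34
  side 2: 13 + 12 + 7 = 32
  side 3: 11 + 4 + 4 = 19
This matches the lower bound, so 3 is optimal.

3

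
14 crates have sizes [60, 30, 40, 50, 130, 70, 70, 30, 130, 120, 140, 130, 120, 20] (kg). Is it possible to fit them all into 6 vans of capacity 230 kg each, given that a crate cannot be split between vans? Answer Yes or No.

A valid assignment using 6 vans:
  van 1: 140 + 70 + 20 = 230
  van 2: 130 + 70 + 30 = 230
  van 3: 130 + 60 + 40 = 230
  van 4: 130 + 50 + 30 = 210
  van 5: 120 = 120
  van 6: 120 = 120
Every load is within 230 kg, so 6 vans suffice.

Yes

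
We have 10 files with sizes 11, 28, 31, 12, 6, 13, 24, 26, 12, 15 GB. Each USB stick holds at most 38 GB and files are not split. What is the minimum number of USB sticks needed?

Total = 31 + 28 + 26 + 24 + 15 + 13 + 12 + 12 + 11 + 6 = 178 GB.
Lower bound: ⌈178/38⌉ = 5 USB sticks.
A packing using 5 USB sticks:
  USB stick 1: 31 + 6 = 37
  USB stick 2: 28 = 28
  USB stick 3: 26 + 12 = 38
  USB stick 4: 24 + 13 = 37
  USB stick 5: 15 + 12 + 11 = 38
This matches the lower bound, so 5 is optimal.

5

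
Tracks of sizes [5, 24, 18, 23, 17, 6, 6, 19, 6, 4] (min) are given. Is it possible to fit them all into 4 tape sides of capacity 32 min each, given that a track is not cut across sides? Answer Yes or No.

No

Total = 128 min; ⌈128/32⌉ = 4.
5 tracks each exceed half the capacity and cannot share a side, forcing at least 5 tape sides.
At least 5 tape sides are required, but only 4 are allowed.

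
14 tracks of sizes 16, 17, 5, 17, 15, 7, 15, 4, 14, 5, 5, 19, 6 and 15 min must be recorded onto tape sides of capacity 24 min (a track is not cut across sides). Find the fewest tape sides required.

8

Total = 19 + 17 + 17 + 16 + 15 + 15 + 15 + 14 + 7 + 6 + 5 + 5 + 5 + 4 = 160 min.
Lower bound: ⌈160/24⌉ = 7 tape sides.
Also, 8 tracks each exceed 12 min, and no two of those can share a side, so at least 8 tape sides are needed.
A packing using 8 tape sides:
  side 1: 19 + 5 = 24
  side 2: 17 + 7 = 24
  side 3: 17 + 6 = 23
  side 4: 16 + 5 = 21
  side 5: 15 + 5 + 4 = 24
  side 6: 15 = 15
  side 7: 15 = 15
  side 8: 14 = 14
This matches the lower bound, so 8 is optimal.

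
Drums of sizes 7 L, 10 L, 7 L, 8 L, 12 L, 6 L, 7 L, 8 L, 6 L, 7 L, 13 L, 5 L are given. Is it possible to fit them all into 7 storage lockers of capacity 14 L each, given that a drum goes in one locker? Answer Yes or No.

Total = 96 L; ⌈96/14⌉ = 7.
The bound of 7 does not rule out 7, but exhaustive search shows no assignment into 7 storage lockers of capacity 14 L exists — the minimum is 8.

No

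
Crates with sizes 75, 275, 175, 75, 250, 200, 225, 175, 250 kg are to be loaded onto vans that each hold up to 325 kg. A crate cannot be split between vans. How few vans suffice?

7

Total = 275 + 250 + 250 + 225 + 200 + 175 + 175 + 75 + 75 = 1700 kg.
Lower bound: ⌈1700/325⌉ = 6 vans.
Also, 7 crates each exceed 325/2 kg, and no two of those can share a van, so at least 7 vans are needed.
A packing using 7 vans:
  van 1: 275 = 275
  van 2: 250 + 75 = 325
  van 3: 250 + 75 = 325
  van 4: 225 = 225
  van 5: 200 = 200
  van 6: 175 = 175
  van 7: 175 = 175
This matches the lower bound, so 7 is optimal.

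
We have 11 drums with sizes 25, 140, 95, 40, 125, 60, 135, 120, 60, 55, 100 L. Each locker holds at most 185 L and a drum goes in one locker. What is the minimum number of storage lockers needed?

6

Total = 140 + 135 + 125 + 120 + 100 + 95 + 60 + 60 + 55 + 40 + 25 = 955 L.
Lower bound: ⌈955/185⌉ = 6 storage lockers.
A packing using 6 storage lockers:
  locker 1: 140 + 40 = 180
  locker 2: 135 + 25 = 160
  locker 3: 125 + 60 = 185
  locker 4: 120 + 60 = 180
  locker 5: 100 + 55 = 155
  locker 6: 95 = 95
This matches the lower bound, so 6 is optimal.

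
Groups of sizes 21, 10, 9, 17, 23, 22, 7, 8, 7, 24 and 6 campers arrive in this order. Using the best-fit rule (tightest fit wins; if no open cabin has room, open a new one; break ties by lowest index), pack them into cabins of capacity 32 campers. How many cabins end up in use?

  21 → cabin 1 (new)  [load 21/32]
  10 → cabin 1  [load 31/32]
  9 → cabin 2 (new)  [load 9/32]
  17 → cabin 2  [load 26/32]
  23 → cabin 3 (new)  [load 23/32]
  22 → cabin 4 (new)  [load 22/32]
  7 → cabin 3  [load 30/32]
  8 → cabin 4  [load 30/32]
  7 → cabin 5 (new)  [load 7/32]
  24 → cabin 5  [load 31/32]
  6 → cabin 2  [load 32/32]
5 cabins opened.

5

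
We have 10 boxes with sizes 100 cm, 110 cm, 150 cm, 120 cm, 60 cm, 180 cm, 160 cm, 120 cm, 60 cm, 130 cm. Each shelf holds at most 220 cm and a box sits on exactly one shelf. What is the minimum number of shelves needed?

Total = 180 + 160 + 150 + 130 + 120 + 120 + 110 + 100 + 60 + 60 = 1190 cm.
Lower bound: ⌈1190/220⌉ = 6 shelves.
A packing using 7 shelves:
  shelf 1: 180 = 180
  shelf 2: 160 + 60 = 220
  shelf 3: 150 + 60 = 210
  shelf 4: 130 = 130
  shelf 5: 120 + 100 = 220
  shelf 6: 120 = 120
  shelf 7: 110 = 110
No arrangement into 6 shelves stays within capacity, so 7 is optimal.

7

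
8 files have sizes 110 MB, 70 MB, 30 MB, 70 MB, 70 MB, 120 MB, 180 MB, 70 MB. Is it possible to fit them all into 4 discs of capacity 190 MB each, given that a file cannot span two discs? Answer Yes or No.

Yes

A valid assignment using 4 discs:
  disc 1: 180 = 180
  disc 2: 120 + 70 = 190
  disc 3: 110 + 70 = 180
  disc 4: 70 + 70 + 30 = 170
Every load is within 190 MB, so 4 discs suffice.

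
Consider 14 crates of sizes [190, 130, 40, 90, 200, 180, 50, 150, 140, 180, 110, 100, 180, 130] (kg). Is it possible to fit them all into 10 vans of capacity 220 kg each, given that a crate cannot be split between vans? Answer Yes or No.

A valid assignment using 10 vans:
  van 1: 200 = 200
  van 2: 190 = 190
  van 3: 180 + 40 = 220
  van 4: 180 = 180
  van 5: 180 = 180
  van 6: 150 + 50 = 200
  van 7: 140 = 140
  van 8: 130 + 90 = 220
  van 9: 130 = 130
  van 10: 110 + 100 = 210
Every load is within 220 kg, so 10 vans suffice.

Yes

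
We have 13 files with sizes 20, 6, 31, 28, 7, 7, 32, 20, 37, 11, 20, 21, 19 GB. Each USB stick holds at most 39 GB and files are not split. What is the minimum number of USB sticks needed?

Total = 37 + 32 + 31 + 28 + 21 + 20 + 20 + 20 + 19 + 11 + 7 + 7 + 6 = 259 GB.
Lower bound: ⌈259/39⌉ = 7 USB sticks.
Also, 8 files each exceed 39/2 GB, and no two of those can share a USB stick, so at least 8 USB sticks are needed.
A packing using 8 USB sticks:
  USB stick 1: 37 = 37
  USB stick 2: 32 + 7 = 39
  USB stick 3: 31 + 7 = 38
  USB stick 4: 28 + 11 = 39
  USB stick 5: 21 + 6 = 27
  USB stick 6: 20 + 19 = 39
  USB stick 7: 20 = 20
  USB stick 8: 20 = 20
This matches the lower bound, so 8 is optimal.

8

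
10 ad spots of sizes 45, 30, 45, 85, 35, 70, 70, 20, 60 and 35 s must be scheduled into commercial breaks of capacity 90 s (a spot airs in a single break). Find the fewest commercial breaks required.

Total = 85 + 70 + 70 + 60 + 45 + 45 + 35 + 35 + 30 + 20 = 495 s.
Lower bound: ⌈495/90⌉ = 6 commercial breaks.
A packing using 6 commercial breaks:
  break 1: 85 = 85
  break 2: 70 + 20 = 90
  break 3: 70 = 70
  break 4: 60 + 30 = 90
  break 5: 45 + 45 = 90
  break 6: 35 + 35 = 70
This matches the lower bound, so 6 is optimal.

6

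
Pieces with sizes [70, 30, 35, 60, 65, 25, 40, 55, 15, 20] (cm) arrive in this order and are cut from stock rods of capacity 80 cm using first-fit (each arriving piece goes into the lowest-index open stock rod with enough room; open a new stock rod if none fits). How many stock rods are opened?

  70 → stock rod 1 (new)  [load 70/80]
  30 → stock rod 2 (new)  [load 30/80]
  35 → stock rod 2  [load 65/80]
  60 → stock rod 3 (new)  [load 60/80]
  65 → stock rod 4 (new)  [load 65/80]
  25 → stock rod 5 (new)  [load 25/80]
  40 → stock rod 5  [load 65/80]
  55 → stock rod 6 (new)  [load 55/80]
  15 → stock rod 2  [load 80/80]
  20 → stock rod 3  [load 80/80]
6 stock rods opened.

6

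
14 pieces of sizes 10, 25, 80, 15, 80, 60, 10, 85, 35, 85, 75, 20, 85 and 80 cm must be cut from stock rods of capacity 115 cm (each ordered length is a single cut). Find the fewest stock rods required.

Total = 85 + 85 + 85 + 80 + 80 + 80 + 75 + 60 + 35 + 25 + 20 + 15 + 10 + 10 = 745 cm.
Lower bound: ⌈745/115⌉ = 7 stock rods.
Also, 8 pieces each exceed 115/2 cm, and no two of those can share a stock rod, so at least 8 stock rods are needed.
A packing using 8 stock rods:
  stock rod 1: 85 + 25 = 110
  stock rod 2: 85 + 20 + 10 = 115
  stock rod 3: 85 + 15 + 10 = 110
  stock rod 4: 80 + 35 = 115
  stock rod 5: 80 = 80
  stock rod 6: 80 = 80
  stock rod 7: 75 = 75
  stock rod 8: 60 = 60
This matches the lower bound, so 8 is optimal.

8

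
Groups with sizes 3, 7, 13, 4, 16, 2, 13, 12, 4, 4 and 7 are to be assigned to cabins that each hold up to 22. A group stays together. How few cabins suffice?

Total = 16 + 13 + 13 + 12 + 7 + 7 + 4 + 4 + 4 + 3 + 2 = 85.
Lower bound: ⌈85/22⌉ = 4 cabins.
A packing using 4 cabins:
  cabin 1: 16 + 4 + 2 = 22
  cabin 2: 13 + 7 = 20
  cabin 3: 13 + 4 + 4 = 21
  cabin 4: 12 + 7 + 3 = 22
This matches the lower bound, so 4 is optimal.

4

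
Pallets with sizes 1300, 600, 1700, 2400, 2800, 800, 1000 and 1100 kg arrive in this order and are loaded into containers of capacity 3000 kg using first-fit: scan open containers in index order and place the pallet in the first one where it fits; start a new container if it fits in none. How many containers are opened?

  1300 → container 1 (new)  [load 1300/3000]
  600 → container 1  [load 1900/3000]
  1700 → container 2 (new)  [load 1700/3000]
  2400 → container 3 (new)  [load 2400/3000]
  2800 → container 4 (new)  [load 2800/3000]
  800 → container 1  [load 2700/3000]
  1000 → container 2  [load 2700/3000]
  1100 → container 5 (new)  [load 1100/3000]
5 containers opened.

5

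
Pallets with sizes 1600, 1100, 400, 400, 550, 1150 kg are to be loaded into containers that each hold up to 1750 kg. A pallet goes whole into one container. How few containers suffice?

Total = 1600 + 1150 + 1100 + 550 + 400 + 400 = 5200 kg.
Lower bound: ⌈5200/1750⌉ = 3 containers.
A packing using 4 containers:
  container 1: 1600 = 1600
  container 2: 1150 + 550 = 1700
  container 3: 1100 + 400 = 1500
  container 4: 400 = 400
No arrangement into 3 containers stays within capacity, so 4 is optimal.

4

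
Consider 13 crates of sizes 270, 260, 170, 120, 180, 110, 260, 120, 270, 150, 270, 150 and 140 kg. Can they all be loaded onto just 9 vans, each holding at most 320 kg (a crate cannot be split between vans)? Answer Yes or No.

A valid assignment using 9 vans:
  van 1: 270 = 270
  van 2: 270 = 270
  van 3: 270 = 270
  van 4: 260 = 260
  van 5: 260 = 260
  van 6: 180 + 140 = 320
  van 7: 170 + 150 = 320
  van 8: 150 + 120 = 270
  van 9: 120 + 110 = 230
Every load is within 320 kg, so 9 vans suffice.

Yes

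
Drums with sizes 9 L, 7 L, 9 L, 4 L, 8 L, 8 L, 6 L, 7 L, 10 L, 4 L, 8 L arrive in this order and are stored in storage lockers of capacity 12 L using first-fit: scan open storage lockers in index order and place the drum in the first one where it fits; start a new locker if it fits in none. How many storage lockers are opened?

  9 → locker 1 (new)  [load 9/12]
  7 → locker 2 (new)  [load 7/12]
  9 → locker 3 (new)  [load 9/12]
  4 → locker 2  [load 11/12]
  8 → locker 4 (new)  [load 8/12]
  8 → locker 5 (new)  [load 8/12]
  6 → locker 6 (new)  [load 6/12]
  7 → locker 7 (new)  [load 7/12]
  10 → locker 8 (new)  [load 10/12]
  4 → locker 4  [load 12/12]
  8 → locker 9 (new)  [load 8/12]
9 storage lockers opened.

9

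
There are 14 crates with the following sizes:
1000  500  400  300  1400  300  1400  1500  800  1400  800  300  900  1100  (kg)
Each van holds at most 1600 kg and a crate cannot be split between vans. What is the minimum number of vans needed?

Total = 1500 + 1400 + 1400 + 1400 + 1100 + 1000 + 900 + 800 + 800 + 500 + 400 + 300 + 300 + 300 = 12100 kg.
Lower bound: ⌈12100/1600⌉ = 8 vans.
A packing using 8 vans:
  van 1: 1500 = 1500
  van 2: 1400 = 1400
  van 3: 1400 = 1400
  van 4: 1400 = 1400
  van 5: 1100 + 500 = 1600
  van 6: 1000 + 300 + 300 = 1600
  van 7: 900 + 400 + 300 = 1600
  van 8: 800 + 800 = 1600
This matches the lower bound, so 8 is optimal.

8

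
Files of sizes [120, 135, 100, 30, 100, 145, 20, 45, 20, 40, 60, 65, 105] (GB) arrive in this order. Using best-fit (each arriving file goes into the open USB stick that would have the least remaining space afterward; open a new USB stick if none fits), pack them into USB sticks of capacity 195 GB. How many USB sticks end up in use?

6

  120 → USB stick 1 (new)  [load 120/195]
  135 → USB stick 2 (new)  [load 135/195]
  100 → USB stick 3 (new)  [load 100/195]
  30 → USB stick 2  [load 165/195]
  100 → USB stick 4 (new)  [load 100/195]
  145 → USB stick 5 (new)  [load 145/195]
  20 → USB stick 2  [load 185/195]
  45 → USB stick 5  [load 190/195]
  20 → USB stick 1  [load 140/195]
  40 → USB stick 1  [load 180/195]
  60 → USB stick 3  [load 160/195]
  65 → USB stick 4  [load 165/195]
  105 → USB stick 6 (new)  [load 105/195]
6 USB sticks opened.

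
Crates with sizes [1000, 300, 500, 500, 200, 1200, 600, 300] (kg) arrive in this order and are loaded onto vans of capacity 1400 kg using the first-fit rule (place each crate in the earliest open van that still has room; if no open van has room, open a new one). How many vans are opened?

4

  1000 → van 1 (new)  [load 1000/1400]
  300 → van 1  [load 1300/1400]
  500 → van 2 (new)  [load 500/1400]
  500 → van 2  [load 1000/1400]
  200 → van 2  [load 1200/1400]
  1200 → van 3 (new)  [load 1200/1400]
  600 → van 4 (new)  [load 600/1400]
  300 → van 4  [load 900/1400]
4 vans opened.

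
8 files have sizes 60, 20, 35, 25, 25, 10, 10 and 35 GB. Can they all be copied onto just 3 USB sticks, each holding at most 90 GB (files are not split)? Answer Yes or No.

Yes

A valid assignment using 3 USB sticks:
  USB stick 1: 60 + 25 = 85
  USB stick 2: 35 + 35 + 20 = 90
  USB stick 3: 25 + 10 + 10 = 45
Every load is within 90 GB, so 3 USB sticks suffice.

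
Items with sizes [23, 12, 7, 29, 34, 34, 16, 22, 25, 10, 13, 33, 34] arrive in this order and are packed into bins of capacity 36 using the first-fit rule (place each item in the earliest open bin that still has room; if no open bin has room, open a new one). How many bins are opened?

9

  23 → bin 1 (new)  [load 23/36]
  12 → bin 1  [load 35/36]
  7 → bin 2 (new)  [load 7/36]
  29 → bin 2  [load 36/36]
  34 → bin 3 (new)  [load 34/36]
  34 → bin 4 (new)  [load 34/36]
  16 → bin 5 (new)  [load 16/36]
  22 → bin 6 (new)  [load 22/36]
  25 → bin 7 (new)  [load 25/36]
  10 → bin 5  [load 26/36]
  13 → bin 6  [load 35/36]
  33 → bin 8 (new)  [load 33/36]
  34 → bin 9 (new)  [load 34/36]
9 bins opened.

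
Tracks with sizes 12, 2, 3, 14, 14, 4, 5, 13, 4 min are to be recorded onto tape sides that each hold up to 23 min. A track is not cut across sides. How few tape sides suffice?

4

Total = 14 + 14 + 13 + 12 + 5 + 4 + 4 + 3 + 2 = 71 min.
Lower bound: ⌈71/23⌉ = 4 tape sides.
A packing using 4 tape sides:
  side 1: 14 + 5 + 4 = 23
  side 2: 14 + 4 + 3 + 2 = 23
  side 3: 13 = 13
  side 4: 12 = 12
This matches the lower bound, so 4 is optimal.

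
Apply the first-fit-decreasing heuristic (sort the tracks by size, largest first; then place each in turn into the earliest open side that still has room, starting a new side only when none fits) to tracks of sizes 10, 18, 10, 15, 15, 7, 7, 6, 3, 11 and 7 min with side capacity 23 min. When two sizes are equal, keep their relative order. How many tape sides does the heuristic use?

5

Sorted descending: 18, 15, 15, 11, 10, 10, 7, 7, 7, 6, 3.
  18 → side 1 (new)  [load 18/23]
  15 → side 2 (new)  [load 15/23]
  15 → side 3 (new)  [load 15/23]
  11 → side 4 (new)  [load 11/23]
  10 → side 4  [load 21/23]
  10 → side 5 (new)  [load 10/23]
  7 → side 2  [load 22/23]
  7 → side 3  [load 22/23]
  7 → side 5  [load 17/23]
  6 → side 5  [load 23/23]
  3 → side 1  [load 21/23]
5 tape sides opened.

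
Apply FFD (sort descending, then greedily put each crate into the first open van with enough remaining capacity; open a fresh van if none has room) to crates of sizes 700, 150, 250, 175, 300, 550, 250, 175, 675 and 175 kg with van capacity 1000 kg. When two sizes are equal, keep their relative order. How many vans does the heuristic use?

Sorted descending: 700, 675, 550, 300, 250, 250, 175, 175, 175, 150.
  700 → van 1 (new)  [load 700/1000]
  675 → van 2 (new)  [load 675/1000]
  550 → van 3 (new)  [load 550/1000]
  300 → van 1  [load 1000/1000]
  250 → van 2  [load 925/1000]
  250 → van 3  [load 800/1000]
  175 → van 3  [load 975/1000]
  175 → van 4 (new)  [load 175/1000]
  175 → van 4  [load 350/1000]
  150 → van 4  [load 500/1000]
4 vans opened.

4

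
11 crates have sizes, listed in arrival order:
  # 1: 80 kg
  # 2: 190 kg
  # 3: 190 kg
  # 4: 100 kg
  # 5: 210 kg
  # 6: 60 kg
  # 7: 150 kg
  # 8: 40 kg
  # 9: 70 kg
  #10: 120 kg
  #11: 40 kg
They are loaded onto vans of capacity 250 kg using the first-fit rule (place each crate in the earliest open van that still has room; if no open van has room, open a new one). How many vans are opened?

6

  80 → van 1 (new)  [load 80/250]
  190 → van 2 (new)  [load 190/250]
  190 → van 3 (new)  [load 190/250]
  100 → van 1  [load 180/250]
  210 → van 4 (new)  [load 210/250]
  60 → van 1  [load 240/250]
  150 → van 5 (new)  [load 150/250]
  40 → van 2  [load 230/250]
  70 → van 5  [load 220/250]
  120 → van 6 (new)  [load 120/250]
  40 → van 3  [load 230/250]
6 vans opened.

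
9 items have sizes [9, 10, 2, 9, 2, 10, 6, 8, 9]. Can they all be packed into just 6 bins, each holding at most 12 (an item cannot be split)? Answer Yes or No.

Total = 65; ⌈65/12⌉ = 6.
The bound of 6 does not rule out 6, but exhaustive search shows no assignment into 6 bins of capacity 12 exists — the minimum is 7.

No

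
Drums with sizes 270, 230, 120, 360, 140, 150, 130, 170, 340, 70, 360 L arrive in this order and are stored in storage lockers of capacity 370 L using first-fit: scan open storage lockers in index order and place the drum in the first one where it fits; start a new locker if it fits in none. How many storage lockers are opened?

  270 → locker 1 (new)  [load 270/370]
  230 → locker 2 (new)  [load 230/370]
  120 → locker 2  [load 350/370]
  360 → locker 3 (new)  [load 360/370]
  140 → locker 4 (new)  [load 140/370]
  150 → locker 4  [load 290/370]
  130 → locker 5 (new)  [load 130/370]
  170 → locker 5  [load 300/370]
  340 → locker 6 (new)  [load 340/370]
  70 → locker 1  [load 340/370]
  360 → locker 7 (new)  [load 360/370]
7 storage lockers opened.

7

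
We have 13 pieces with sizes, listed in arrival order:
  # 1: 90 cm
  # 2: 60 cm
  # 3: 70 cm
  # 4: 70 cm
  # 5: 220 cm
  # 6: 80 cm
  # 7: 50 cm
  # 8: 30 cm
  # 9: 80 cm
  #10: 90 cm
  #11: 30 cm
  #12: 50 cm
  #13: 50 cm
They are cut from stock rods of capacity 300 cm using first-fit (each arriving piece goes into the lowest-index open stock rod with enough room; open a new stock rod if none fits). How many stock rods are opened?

4

  90 → stock rod 1 (new)  [load 90/300]
  60 → stock rod 1  [load 150/300]
  70 → stock rod 1  [load 220/300]
  70 → stock rod 1  [load 290/300]
  220 → stock rod 2 (new)  [load 220/300]
  80 → stock rod 2  [load 300/300]
  50 → stock rod 3 (new)  [load 50/300]
  30 → stock rod 3  [load 80/300]
  80 → stock rod 3  [load 160/300]
  90 → stock rod 3  [load 250/300]
  30 → stock rod 3  [load 280/300]
  50 → stock rod 4 (new)  [load 50/300]
  50 → stock rod 4  [load 100/300]
4 stock rods opened.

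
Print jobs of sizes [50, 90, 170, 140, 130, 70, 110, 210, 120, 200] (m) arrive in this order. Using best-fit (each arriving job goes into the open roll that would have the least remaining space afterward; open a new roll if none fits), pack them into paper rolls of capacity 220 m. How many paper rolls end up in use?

8

  50 → roll 1 (new)  [load 50/220]
  90 → roll 1  [load 140/220]
  170 → roll 2 (new)  [load 170/220]
  140 → roll 3 (new)  [load 140/220]
  130 → roll 4 (new)  [load 130/220]
  70 → roll 1  [load 210/220]
  110 → roll 5 (new)  [load 110/220]
  210 → roll 6 (new)  [load 210/220]
  120 → roll 7 (new)  [load 120/220]
  200 → roll 8 (new)  [load 200/220]
8 paper rolls opened.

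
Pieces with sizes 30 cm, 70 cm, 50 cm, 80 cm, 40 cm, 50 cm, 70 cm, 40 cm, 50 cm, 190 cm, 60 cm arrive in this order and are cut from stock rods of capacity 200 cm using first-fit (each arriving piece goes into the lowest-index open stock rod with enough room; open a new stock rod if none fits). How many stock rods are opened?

  30 → stock rod 1 (new)  [load 30/200]
  70 → stock rod 1  [load 100/200]
  50 → stock rod 1  [load 150/200]
  80 → stock rod 2 (new)  [load 80/200]
  40 → stock rod 1  [load 190/200]
  50 → stock rod 2  [load 130/200]
  70 → stock rod 2  [load 200/200]
  40 → stock rod 3 (new)  [load 40/200]
  50 → stock rod 3  [load 90/200]
  190 → stock rod 4 (new)  [load 190/200]
  60 → stock rod 3  [load 150/200]
4 stock rods opened.

4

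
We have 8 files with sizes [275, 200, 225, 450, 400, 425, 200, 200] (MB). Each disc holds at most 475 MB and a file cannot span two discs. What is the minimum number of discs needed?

6

Total = 450 + 425 + 400 + 275 + 225 + 200 + 200 + 200 = 2375 MB.
Lower bound: ⌈2375/475⌉ = 5 discs.
A packing using 6 discs:
  disc 1: 450 = 450
  disc 2: 425 = 425
  disc 3: 400 = 400
  disc 4: 275 + 200 = 475
  disc 5: 225 + 200 = 425
  disc 6: 200 = 200
No arrangement into 5 discs stays within capacity, so 6 is optimal.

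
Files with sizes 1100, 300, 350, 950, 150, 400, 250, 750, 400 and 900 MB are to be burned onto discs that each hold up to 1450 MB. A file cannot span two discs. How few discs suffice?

Total = 1100 + 950 + 900 + 750 + 400 + 400 + 350 + 300 + 250 + 150 = 5550 MB.
Lower bound: ⌈5550/1450⌉ = 4 discs.
A packing using 4 discs:
  disc 1: 1100 + 350 = 1450
  disc 2: 950 + 400 = 1350
  disc 3: 900 + 400 + 150 = 1450
  disc 4: 750 + 300 + 250 = 1300
This matches the lower bound, so 4 is optimal.

4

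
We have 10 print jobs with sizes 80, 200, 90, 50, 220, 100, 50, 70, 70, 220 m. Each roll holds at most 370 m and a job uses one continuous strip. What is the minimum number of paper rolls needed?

Total = 220 + 220 + 200 + 100 + 90 + 80 + 70 + 70 + 50 + 50 = 1150 m.
Lower bound: ⌈1150/370⌉ = 4 paper rolls.
A packing using 4 paper rolls:
  roll 1: 220 + 100 + 50 = 370
  roll 2: 220 + 90 + 50 = 360
  roll 3: 200 + 80 + 70 = 350
  roll 4: 70 = 70
This matches the lower bound, so 4 is optimal.

4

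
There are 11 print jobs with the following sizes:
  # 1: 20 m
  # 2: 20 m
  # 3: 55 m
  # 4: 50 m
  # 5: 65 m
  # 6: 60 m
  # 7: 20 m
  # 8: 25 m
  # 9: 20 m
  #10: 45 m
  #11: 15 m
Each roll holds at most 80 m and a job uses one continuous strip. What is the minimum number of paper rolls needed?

Total = 65 + 60 + 55 + 50 + 45 + 25 + 20 + 20 + 20 + 20 + 15 = 395 m.
Lower bound: ⌈395/80⌉ = 5 paper rolls.
A packing using 6 paper rolls:
  roll 1: 65 + 15 = 80
  roll 2: 60 + 20 = 80
  roll 3: 55 + 25 = 80
  roll 4: 50 + 20 = 70
  roll 5: 45 + 20 = 65
  roll 6: 20 = 20
No arrangement into 5 paper rolls stays within capacity, so 6 is optimal.

6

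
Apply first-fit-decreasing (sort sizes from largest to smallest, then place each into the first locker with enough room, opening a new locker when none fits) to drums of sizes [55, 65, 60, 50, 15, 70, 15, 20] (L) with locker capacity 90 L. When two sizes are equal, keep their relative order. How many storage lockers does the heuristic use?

Sorted descending: 70, 65, 60, 55, 50, 20, 15, 15.
  70 → locker 1 (new)  [load 70/90]
  65 → locker 2 (new)  [load 65/90]
  60 → locker 3 (new)  [load 60/90]
  55 → locker 4 (new)  [load 55/90]
  50 → locker 5 (new)  [load 50/90]
  20 → locker 1  [load 90/90]
  15 → locker 2  [load 80/90]
  15 → locker 3  [load 75/90]
5 storage lockers opened.

5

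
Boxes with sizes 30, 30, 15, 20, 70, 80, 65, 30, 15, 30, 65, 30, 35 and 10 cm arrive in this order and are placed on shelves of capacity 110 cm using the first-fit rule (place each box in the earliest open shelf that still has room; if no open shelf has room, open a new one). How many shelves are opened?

  30 → shelf 1 (new)  [load 30/110]
  30 → shelf 1  [load 60/110]
  15 → shelf 1  [load 75/110]
  20 → shelf 1  [load 95/110]
  70 → shelf 2 (new)  [load 70/110]
  80 → shelf 3 (new)  [load 80/110]
  65 → shelf 4 (new)  [load 65/110]
  30 → shelf 2  [load 100/110]
  15 → shelf 1  [load 110/110]
  30 → shelf 3  [load 110/110]
  65 → shelf 5 (new)  [load 65/110]
  30 → shelf 4  [load 95/110]
  35 → shelf 5  [load 100/110]
  10 → shelf 2  [load 110/110]
5 shelves opened.

5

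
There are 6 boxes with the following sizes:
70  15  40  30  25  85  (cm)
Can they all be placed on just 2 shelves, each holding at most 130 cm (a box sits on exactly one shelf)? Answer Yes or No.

No

Total = 265 cm; ⌈265/130⌉ = 3.
At least 3 shelves are required, but only 2 are allowed.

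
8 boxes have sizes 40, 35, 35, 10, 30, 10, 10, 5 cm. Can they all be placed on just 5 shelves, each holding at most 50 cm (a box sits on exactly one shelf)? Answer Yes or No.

A valid assignment using 4 shelves:
  shelf 1: 40 + 10 = 50
  shelf 2: 35 + 10 + 5 = 50
  shelf 3: 35 + 10 = 45
  shelf 4: 30 = 30
That uses only 4 ≤ 5, so 5 shelves are enough.

Yes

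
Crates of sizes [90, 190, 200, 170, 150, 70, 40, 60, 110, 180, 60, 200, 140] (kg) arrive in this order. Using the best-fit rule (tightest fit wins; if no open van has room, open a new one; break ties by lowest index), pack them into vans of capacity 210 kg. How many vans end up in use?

  90 → van 1 (new)  [load 90/210]
  190 → van 2 (new)  [load 190/210]
  200 → van 3 (new)  [load 200/210]
  170 → van 4 (new)  [load 170/210]
  150 → van 5 (new)  [load 150/210]
  70 → van 1  [load 160/210]
  40 → van 4  [load 210/210]
  60 → van 5  [load 210/210]
  110 → van 6 (new)  [load 110/210]
  180 → van 7 (new)  [load 180/210]
  60 → van 6  [load 170/210]
  200 → van 8 (new)  [load 200/210]
  140 → van 9 (new)  [load 140/210]
9 vans opened.

9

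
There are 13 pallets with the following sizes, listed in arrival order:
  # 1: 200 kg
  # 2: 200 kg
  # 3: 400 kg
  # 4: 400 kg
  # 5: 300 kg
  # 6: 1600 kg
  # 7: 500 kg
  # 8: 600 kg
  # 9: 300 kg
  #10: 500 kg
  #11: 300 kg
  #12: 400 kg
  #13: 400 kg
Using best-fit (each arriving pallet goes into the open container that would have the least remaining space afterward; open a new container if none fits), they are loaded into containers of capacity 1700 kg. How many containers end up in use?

  200 → container 1 (new)  [load 200/1700]
  200 → container 1  [load 400/1700]
  400 → container 1  [load 800/1700]
  400 → container 1  [load 1200/1700]
  300 → container 1  [load 1500/1700]
  1600 → container 2 (new)  [load 1600/1700]
  500 → container 3 (new)  [load 500/1700]
  600 → container 3  [load 1100/1700]
  300 → container 3  [load 1400/1700]
  500 → container 4 (new)  [load 500/1700]
  300 → container 3  [load 1700/1700]
  400 → container 4  [load 900/1700]
  400 → container 4  [load 1300/1700]
4 containers opened.

4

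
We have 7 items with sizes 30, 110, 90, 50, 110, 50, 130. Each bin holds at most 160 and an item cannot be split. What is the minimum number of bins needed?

Total = 130 + 110 + 110 + 90 + 50 + 50 + 30 = 570.
Lower bound: ⌈570/160⌉ = 4 bins.
A packing using 4 bins:
  bin 1: 130 + 30 = 160
  bin 2: 110 + 50 = 160
  bin 3: 110 + 50 = 160
  bin 4: 90 = 90
This matches the lower bound, so 4 is optimal.

4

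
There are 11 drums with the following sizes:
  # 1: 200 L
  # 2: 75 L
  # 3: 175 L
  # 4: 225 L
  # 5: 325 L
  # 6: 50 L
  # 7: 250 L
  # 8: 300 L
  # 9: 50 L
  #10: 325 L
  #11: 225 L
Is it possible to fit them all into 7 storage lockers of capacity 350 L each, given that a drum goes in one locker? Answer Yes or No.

Total = 2200 L; ⌈2200/350⌉ = 7.
The bound of 7 does not rule out 7, but exhaustive search shows no assignment into 7 storage lockers of capacity 350 L exists — the minimum is 8.

No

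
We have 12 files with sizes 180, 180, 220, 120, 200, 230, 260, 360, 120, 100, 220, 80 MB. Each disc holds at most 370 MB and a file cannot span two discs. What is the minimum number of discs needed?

7

Total = 360 + 260 + 230 + 220 + 220 + 200 + 180 + 180 + 120 + 120 + 100 + 80 = 2270 MB.
Lower bound: ⌈2270/370⌉ = 7 discs.
A packing using 7 discs:
  disc 1: 360 = 360
  disc 2: 260 + 100 = 360
  disc 3: 230 + 120 = 350
  disc 4: 220 + 120 = 340
  disc 5: 220 + 80 = 300
  disc 6: 200 = 200
  disc 7: 180 + 180 = 360
This matches the lower bound, so 7 is optimal.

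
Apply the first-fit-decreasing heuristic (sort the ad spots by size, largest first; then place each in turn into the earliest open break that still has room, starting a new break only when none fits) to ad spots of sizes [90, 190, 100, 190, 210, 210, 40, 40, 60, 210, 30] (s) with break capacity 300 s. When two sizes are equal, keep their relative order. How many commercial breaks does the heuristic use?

5

Sorted descending: 210, 210, 210, 190, 190, 100, 90, 60, 40, 40, 30.
  210 → break 1 (new)  [load 210/300]
  210 → break 2 (new)  [load 210/300]
  210 → break 3 (new)  [load 210/300]
  190 → break 4 (new)  [load 190/300]
  190 → break 5 (new)  [load 190/300]
  100 → break 4  [load 290/300]
  90 → break 1  [load 300/300]
  60 → break 2  [load 270/300]
  40 → break 3  [load 250/300]
  40 → break 3  [load 290/300]
  30 → break 2  [load 300/300]
5 commercial breaks opened.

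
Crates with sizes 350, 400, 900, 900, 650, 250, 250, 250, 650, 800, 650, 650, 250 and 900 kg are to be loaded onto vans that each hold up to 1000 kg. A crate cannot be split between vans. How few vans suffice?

Total = 900 + 900 + 900 + 800 + 650 + 650 + 650 + 650 + 400 + 350 + 250 + 250 + 250 + 250 = 7850 kg.
Lower bound: ⌈7850/1000⌉ = 8 vans.
A packing using 9 vans:
  van 1: 900 = 900
  van 2: 900 = 900
  van 3: 900 = 900
  van 4: 800 = 800
  van 5: 650 + 350 = 1000
  van 6: 650 + 250 = 900
  van 7: 650 + 250 = 900
  van 8: 650 + 250 = 900
  van 9: 400 + 250 = 650
No arrangement into 8 vans stays within capacity, so 9 is optimal.

9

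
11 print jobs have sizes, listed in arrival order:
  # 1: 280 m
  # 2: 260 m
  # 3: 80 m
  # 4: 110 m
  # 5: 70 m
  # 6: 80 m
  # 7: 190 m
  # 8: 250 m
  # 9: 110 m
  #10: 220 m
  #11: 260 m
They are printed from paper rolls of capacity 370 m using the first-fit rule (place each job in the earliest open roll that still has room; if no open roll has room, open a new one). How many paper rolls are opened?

6

  280 → roll 1 (new)  [load 280/370]
  260 → roll 2 (new)  [load 260/370]
  80 → roll 1  [load 360/370]
  110 → roll 2  [load 370/370]
  70 → roll 3 (new)  [load 70/370]
  80 → roll 3  [load 150/370]
  190 → roll 3  [load 340/370]
  250 → roll 4 (new)  [load 250/370]
  110 → roll 4  [load 360/370]
  220 → roll 5 (new)  [load 220/370]
  260 → roll 6 (new)  [load 260/370]
6 paper rolls opened.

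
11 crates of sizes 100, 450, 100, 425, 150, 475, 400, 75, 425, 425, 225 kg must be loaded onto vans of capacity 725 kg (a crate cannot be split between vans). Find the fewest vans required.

Total = 475 + 450 + 425 + 425 + 425 + 400 + 225 + 150 + 100 + 100 + 75 = 3250 kg.
Lower bound: ⌈3250/725⌉ = 5 vans.
Also, 6 crates each exceed 725/2 kg, and no two of those can share a van, so at least 6 vans are needed.
A packing using 6 vans:
  van 1: 475 + 225 = 700
  van 2: 450 + 150 + 100 = 700
  van 3: 425 + 100 + 75 = 600
  van 4: 425 = 425
  van 5: 425 = 425
  van 6: 400 = 400
This matches the lower bound, so 6 is optimal.

6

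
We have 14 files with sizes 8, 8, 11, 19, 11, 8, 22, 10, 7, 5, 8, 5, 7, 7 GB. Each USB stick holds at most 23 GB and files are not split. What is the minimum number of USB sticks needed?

7

Total = 22 + 19 + 11 + 11 + 10 + 8 + 8 + 8 + 8 + 7 + 7 + 7 + 5 + 5 = 136 GB.
Lower bound: ⌈136/23⌉ = 6 USB sticks.
A packing using 7 USB sticks:
  USB stick 1: 22 = 22
  USB stick 2: 19 = 19
  USB stick 3: 11 + 11 = 22
  USB stick 4: 10 + 8 + 5 = 23
  USB stick 5: 8 + 8 + 7 = 23
  USB stick 6: 8 + 7 + 7 = 22
  USB stick 7: 5 = 5
No arrangement into 6 USB sticks stays within capacity, so 7 is optimal.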